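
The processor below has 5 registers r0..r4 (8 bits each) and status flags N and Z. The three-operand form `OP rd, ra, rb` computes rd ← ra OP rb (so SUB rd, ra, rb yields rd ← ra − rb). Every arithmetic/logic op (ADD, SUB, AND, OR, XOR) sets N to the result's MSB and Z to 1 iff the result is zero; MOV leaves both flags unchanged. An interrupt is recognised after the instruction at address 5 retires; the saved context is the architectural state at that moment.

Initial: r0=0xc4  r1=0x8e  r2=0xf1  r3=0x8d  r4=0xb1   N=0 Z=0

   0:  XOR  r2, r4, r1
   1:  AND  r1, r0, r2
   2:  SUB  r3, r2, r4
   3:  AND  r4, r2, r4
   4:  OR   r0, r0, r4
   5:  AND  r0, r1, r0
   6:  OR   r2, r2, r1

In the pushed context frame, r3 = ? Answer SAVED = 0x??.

SAVED = 0x8e

after  0: r0=0xc4 r1=0x8e r2=0x3f r3=0x8d r4=0xb1  N=0 Z=0
after  1: r0=0xc4 r1=0x04 r2=0x3f r3=0x8d r4=0xb1  N=0 Z=0
after  2: r0=0xc4 r1=0x04 r2=0x3f r3=0x8e r4=0xb1  N=1 Z=0
after  3: r0=0xc4 r1=0x04 r2=0x3f r3=0x8e r4=0x31  N=0 Z=0
after  4: r0=0xf5 r1=0x04 r2=0x3f r3=0x8e r4=0x31  N=1 Z=0
after  5: r0=0x04 r1=0x04 r2=0x3f r3=0x8e r4=0x31  N=0 Z=0
-- IRQ taken; context saved, return-PC = 6 --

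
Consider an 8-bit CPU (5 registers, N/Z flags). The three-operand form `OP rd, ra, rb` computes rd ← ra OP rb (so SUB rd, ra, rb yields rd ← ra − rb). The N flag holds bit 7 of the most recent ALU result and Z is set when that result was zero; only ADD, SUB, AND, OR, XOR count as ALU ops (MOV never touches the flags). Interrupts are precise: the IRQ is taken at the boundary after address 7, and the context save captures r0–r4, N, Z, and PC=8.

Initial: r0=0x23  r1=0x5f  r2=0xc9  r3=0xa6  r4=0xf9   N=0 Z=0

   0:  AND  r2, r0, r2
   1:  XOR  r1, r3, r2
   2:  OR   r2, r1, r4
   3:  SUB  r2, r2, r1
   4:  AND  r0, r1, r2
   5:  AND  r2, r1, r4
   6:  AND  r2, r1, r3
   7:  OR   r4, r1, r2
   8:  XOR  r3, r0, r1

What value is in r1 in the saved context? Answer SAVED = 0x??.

after  0: r0=0x23 r1=0x5f r2=0x01 r3=0xa6 r4=0xf9  N=0 Z=0
after  1: r0=0x23 r1=0xa7 r2=0x01 r3=0xa6 r4=0xf9  N=1 Z=0
after  2: r0=0x23 r1=0xa7 r2=0xff r3=0xa6 r4=0xf9  N=1 Z=0
after  3: r0=0x23 r1=0xa7 r2=0x58 r3=0xa6 r4=0xf9  N=0 Z=0
after  4: r0=0x00 r1=0xa7 r2=0x58 r3=0xa6 r4=0xf9  N=0 Z=1
after  5: r0=0x00 r1=0xa7 r2=0xa1 r3=0xa6 r4=0xf9  N=1 Z=0
after  6: r0=0x00 r1=0xa7 r2=0xa6 r3=0xa6 r4=0xf9  N=1 Z=0
after  7: r0=0x00 r1=0xa7 r2=0xa6 r3=0xa6 r4=0xa7  N=1 Z=0
-- IRQ taken; context saved, return-PC = 8 --

SAVED = 0xa7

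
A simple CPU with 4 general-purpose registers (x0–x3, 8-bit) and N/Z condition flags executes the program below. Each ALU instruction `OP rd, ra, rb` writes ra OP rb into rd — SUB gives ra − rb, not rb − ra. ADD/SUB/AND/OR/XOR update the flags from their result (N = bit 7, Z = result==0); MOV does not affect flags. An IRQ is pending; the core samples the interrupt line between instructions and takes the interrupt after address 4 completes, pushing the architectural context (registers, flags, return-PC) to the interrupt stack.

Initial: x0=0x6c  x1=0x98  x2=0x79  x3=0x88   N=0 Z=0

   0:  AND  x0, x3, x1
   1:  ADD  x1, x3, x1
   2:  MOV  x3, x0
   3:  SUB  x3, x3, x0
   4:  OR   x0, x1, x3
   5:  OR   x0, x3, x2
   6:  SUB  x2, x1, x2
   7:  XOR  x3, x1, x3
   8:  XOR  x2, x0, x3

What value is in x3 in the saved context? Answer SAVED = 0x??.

after  0: x0=0x88 x1=0x98 x2=0x79 x3=0x88  N=1 Z=0
after  1: x0=0x88 x1=0x20 x2=0x79 x3=0x88  N=0 Z=0
after  2: x0=0x88 x1=0x20 x2=0x79 x3=0x88  N=0 Z=0
after  3: x0=0x88 x1=0x20 x2=0x79 x3=0x00  N=0 Z=1
after  4: x0=0x20 x1=0x20 x2=0x79 x3=0x00  N=0 Z=0
-- IRQ taken; context saved, return-PC = 5 --

SAVED = 0x00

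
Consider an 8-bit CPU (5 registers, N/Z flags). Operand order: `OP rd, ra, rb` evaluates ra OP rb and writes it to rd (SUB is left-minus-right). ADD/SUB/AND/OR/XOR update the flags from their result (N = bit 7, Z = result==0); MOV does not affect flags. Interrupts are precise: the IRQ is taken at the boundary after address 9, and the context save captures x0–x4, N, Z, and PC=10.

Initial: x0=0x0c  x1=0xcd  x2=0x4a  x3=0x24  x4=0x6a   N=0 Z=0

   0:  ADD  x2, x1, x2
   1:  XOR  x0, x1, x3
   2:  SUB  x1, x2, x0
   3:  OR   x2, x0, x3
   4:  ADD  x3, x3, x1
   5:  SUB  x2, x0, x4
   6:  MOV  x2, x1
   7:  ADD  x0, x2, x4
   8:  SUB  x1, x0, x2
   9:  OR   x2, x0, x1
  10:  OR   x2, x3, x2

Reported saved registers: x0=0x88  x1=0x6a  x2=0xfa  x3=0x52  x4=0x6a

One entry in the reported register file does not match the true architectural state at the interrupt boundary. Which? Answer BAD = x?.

after  0: x0=0x0c x1=0xcd x2=0x17 x3=0x24 x4=0x6a  N=0 Z=0
after  1: x0=0xe9 x1=0xcd x2=0x17 x3=0x24 x4=0x6a  N=1 Z=0
after  2: x0=0xe9 x1=0x2e x2=0x17 x3=0x24 x4=0x6a  N=0 Z=0
after  3: x0=0xe9 x1=0x2e x2=0xed x3=0x24 x4=0x6a  N=1 Z=0
after  4: x0=0xe9 x1=0x2e x2=0xed x3=0x52 x4=0x6a  N=0 Z=0
after  5: x0=0xe9 x1=0x2e x2=0x7f x3=0x52 x4=0x6a  N=0 Z=0
after  6: x0=0xe9 x1=0x2e x2=0x2e x3=0x52 x4=0x6a  N=0 Z=0
after  7: x0=0x98 x1=0x2e x2=0x2e x3=0x52 x4=0x6a  N=1 Z=0
after  8: x0=0x98 x1=0x6a x2=0x2e x3=0x52 x4=0x6a  N=0 Z=0
after  9: x0=0x98 x1=0x6a x2=0xfa x3=0x52 x4=0x6a  N=1 Z=0
-- IRQ taken; context saved, return-PC = 10 --
mismatch: x0: reported 0x88 vs actual 0x98

BAD = x0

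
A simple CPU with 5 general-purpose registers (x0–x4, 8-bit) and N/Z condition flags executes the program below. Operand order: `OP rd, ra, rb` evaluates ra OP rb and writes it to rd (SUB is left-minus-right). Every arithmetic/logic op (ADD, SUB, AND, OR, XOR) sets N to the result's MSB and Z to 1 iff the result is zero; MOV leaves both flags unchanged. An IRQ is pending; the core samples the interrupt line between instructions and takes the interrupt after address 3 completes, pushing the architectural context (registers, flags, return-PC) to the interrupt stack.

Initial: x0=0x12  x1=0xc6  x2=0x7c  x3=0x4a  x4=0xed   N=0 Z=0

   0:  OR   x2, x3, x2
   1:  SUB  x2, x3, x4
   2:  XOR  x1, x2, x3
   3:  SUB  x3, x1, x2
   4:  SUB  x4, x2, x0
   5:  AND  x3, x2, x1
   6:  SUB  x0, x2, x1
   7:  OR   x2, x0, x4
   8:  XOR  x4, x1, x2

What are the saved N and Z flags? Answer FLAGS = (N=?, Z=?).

after  0: x0=0x12 x1=0xc6 x2=0x7e x3=0x4a x4=0xed  N=0 Z=0
after  1: x0=0x12 x1=0xc6 x2=0x5d x3=0x4a x4=0xed  N=0 Z=0
after  2: x0=0x12 x1=0x17 x2=0x5d x3=0x4a x4=0xed  N=0 Z=0
after  3: x0=0x12 x1=0x17 x2=0x5d x3=0xba x4=0xed  N=1 Z=0
-- IRQ taken; context saved, return-PC = 4 --

FLAGS = (N=1, Z=0)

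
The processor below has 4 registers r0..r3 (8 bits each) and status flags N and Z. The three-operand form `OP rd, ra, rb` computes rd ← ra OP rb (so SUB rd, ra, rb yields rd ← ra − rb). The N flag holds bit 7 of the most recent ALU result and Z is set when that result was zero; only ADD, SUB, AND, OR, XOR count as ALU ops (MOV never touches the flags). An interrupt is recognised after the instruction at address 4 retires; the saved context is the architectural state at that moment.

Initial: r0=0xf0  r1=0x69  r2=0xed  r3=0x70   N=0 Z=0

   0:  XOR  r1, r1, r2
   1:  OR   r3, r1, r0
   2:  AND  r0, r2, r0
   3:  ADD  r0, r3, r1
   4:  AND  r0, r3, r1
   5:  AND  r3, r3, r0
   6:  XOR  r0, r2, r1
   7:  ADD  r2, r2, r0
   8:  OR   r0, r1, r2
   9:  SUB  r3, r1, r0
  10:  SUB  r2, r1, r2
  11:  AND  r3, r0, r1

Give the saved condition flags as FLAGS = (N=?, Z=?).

FLAGS = (N=1, Z=0)

after  0: r0=0xf0 r1=0x84 r2=0xed r3=0x70  N=1 Z=0
after  1: r0=0xf0 r1=0x84 r2=0xed r3=0xf4  N=1 Z=0
after  2: r0=0xe0 r1=0x84 r2=0xed r3=0xf4  N=1 Z=0
after  3: r0=0x78 r1=0x84 r2=0xed r3=0xf4  N=0 Z=0
after  4: r0=0x84 r1=0x84 r2=0xed r3=0xf4  N=1 Z=0
-- IRQ taken; context saved, return-PC = 5 --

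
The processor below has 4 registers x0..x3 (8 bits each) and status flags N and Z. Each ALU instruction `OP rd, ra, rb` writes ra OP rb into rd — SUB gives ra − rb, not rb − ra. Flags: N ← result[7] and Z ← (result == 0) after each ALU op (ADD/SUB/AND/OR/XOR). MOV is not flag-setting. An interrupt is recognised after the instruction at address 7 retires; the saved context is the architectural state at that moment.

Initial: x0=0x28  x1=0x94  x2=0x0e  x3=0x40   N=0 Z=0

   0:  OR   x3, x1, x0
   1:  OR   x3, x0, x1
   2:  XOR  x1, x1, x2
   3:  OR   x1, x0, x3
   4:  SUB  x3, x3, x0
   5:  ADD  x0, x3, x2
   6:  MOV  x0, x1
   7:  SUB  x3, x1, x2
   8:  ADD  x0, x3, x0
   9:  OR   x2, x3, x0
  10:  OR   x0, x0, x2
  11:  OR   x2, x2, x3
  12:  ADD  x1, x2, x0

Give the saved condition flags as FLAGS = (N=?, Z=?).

after  0: x0=0x28 x1=0x94 x2=0x0e x3=0xbc  N=1 Z=0
after  1: x0=0x28 x1=0x94 x2=0x0e x3=0xbc  N=1 Z=0
after  2: x0=0x28 x1=0x9a x2=0x0e x3=0xbc  N=1 Z=0
after  3: x0=0x28 x1=0xbc x2=0x0e x3=0xbc  N=1 Z=0
after  4: x0=0x28 x1=0xbc x2=0x0e x3=0x94  N=1 Z=0
after  5: x0=0xa2 x1=0xbc x2=0x0e x3=0x94  N=1 Z=0
after  6: x0=0xbc x1=0xbc x2=0x0e x3=0x94  N=1 Z=0
after  7: x0=0xbc x1=0xbc x2=0x0e x3=0xae  N=1 Z=0
-- IRQ taken; context saved, return-PC = 8 --

FLAGS = (N=1, Z=0)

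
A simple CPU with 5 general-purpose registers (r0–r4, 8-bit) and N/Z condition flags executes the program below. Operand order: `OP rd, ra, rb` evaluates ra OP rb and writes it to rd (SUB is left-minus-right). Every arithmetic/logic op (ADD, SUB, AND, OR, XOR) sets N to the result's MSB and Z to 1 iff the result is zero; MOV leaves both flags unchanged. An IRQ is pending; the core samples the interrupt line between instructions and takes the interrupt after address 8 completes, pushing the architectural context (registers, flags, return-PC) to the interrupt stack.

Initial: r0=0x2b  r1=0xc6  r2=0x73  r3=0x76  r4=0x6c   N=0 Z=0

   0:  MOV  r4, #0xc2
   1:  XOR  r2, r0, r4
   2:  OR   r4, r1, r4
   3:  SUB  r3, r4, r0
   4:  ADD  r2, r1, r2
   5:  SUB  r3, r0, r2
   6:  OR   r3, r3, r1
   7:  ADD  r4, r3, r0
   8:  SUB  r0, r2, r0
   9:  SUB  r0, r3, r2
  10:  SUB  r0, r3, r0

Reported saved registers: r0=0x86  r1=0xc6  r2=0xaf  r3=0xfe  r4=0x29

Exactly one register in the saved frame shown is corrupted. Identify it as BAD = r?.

BAD = r0

after  0: r0=0x2b r1=0xc6 r2=0x73 r3=0x76 r4=0xc2  N=0 Z=0
after  1: r0=0x2b r1=0xc6 r2=0xe9 r3=0x76 r4=0xc2  N=1 Z=0
after  2: r0=0x2b r1=0xc6 r2=0xe9 r3=0x76 r4=0xc6  N=1 Z=0
after  3: r0=0x2b r1=0xc6 r2=0xe9 r3=0x9b r4=0xc6  N=1 Z=0
after  4: r0=0x2b r1=0xc6 r2=0xaf r3=0x9b r4=0xc6  N=1 Z=0
after  5: r0=0x2b r1=0xc6 r2=0xaf r3=0x7c r4=0xc6  N=0 Z=0
after  6: r0=0x2b r1=0xc6 r2=0xaf r3=0xfe r4=0xc6  N=1 Z=0
after  7: r0=0x2b r1=0xc6 r2=0xaf r3=0xfe r4=0x29  N=0 Z=0
after  8: r0=0x84 r1=0xc6 r2=0xaf r3=0xfe r4=0x29  N=1 Z=0
-- IRQ taken; context saved, return-PC = 9 --
mismatch: r0: reported 0x86 vs actual 0x84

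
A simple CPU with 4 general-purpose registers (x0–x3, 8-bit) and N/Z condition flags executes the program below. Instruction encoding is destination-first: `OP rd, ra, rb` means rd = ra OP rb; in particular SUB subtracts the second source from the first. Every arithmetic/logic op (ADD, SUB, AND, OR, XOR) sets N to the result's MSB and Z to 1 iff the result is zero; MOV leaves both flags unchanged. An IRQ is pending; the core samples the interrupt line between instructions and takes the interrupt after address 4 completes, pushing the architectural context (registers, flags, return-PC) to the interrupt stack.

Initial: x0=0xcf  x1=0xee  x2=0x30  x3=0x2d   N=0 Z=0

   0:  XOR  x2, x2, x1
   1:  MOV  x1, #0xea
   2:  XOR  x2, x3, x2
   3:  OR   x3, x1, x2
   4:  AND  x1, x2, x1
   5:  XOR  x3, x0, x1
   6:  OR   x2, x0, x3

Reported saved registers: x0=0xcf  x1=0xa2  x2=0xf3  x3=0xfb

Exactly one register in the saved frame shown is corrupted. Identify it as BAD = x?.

BAD = x1

after  0: x0=0xcf x1=0xee x2=0xde x3=0x2d  N=1 Z=0
after  1: x0=0xcf x1=0xea x2=0xde x3=0x2d  N=1 Z=0
after  2: x0=0xcf x1=0xea x2=0xf3 x3=0x2d  N=1 Z=0
after  3: x0=0xcf x1=0xea x2=0xf3 x3=0xfb  N=1 Z=0
after  4: x0=0xcf x1=0xe2 x2=0xf3 x3=0xfb  N=1 Z=0
-- IRQ taken; context saved, return-PC = 5 --
mismatch: x1: reported 0xa2 vs actual 0xe2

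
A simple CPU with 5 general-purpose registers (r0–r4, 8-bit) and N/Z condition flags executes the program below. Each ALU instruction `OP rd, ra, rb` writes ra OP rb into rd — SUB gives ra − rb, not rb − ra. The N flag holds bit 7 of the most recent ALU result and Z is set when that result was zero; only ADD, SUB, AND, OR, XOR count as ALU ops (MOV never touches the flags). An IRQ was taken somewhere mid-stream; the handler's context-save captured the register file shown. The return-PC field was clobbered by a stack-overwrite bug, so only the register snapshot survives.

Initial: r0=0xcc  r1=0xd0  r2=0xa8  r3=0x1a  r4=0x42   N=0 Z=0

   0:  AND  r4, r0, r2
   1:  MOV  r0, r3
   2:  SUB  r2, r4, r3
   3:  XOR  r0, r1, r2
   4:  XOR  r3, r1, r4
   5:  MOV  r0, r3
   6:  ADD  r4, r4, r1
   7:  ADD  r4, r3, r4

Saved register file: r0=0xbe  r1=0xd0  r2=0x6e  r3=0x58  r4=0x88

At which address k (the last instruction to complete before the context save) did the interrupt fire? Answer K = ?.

after  0: r0=0xcc r1=0xd0 r2=0xa8 r3=0x1a r4=0x88  N=1 Z=0
after  1: r0=0x1a r1=0xd0 r2=0xa8 r3=0x1a r4=0x88  N=1 Z=0
after  2: r0=0x1a r1=0xd0 r2=0x6e r3=0x1a r4=0x88  N=0 Z=0
after  3: r0=0xbe r1=0xd0 r2=0x6e r3=0x1a r4=0x88  N=1 Z=0
after  4: r0=0xbe r1=0xd0 r2=0x6e r3=0x58 r4=0x88  N=0 Z=0
-- IRQ taken; context saved, return-PC = 5 --

K = 4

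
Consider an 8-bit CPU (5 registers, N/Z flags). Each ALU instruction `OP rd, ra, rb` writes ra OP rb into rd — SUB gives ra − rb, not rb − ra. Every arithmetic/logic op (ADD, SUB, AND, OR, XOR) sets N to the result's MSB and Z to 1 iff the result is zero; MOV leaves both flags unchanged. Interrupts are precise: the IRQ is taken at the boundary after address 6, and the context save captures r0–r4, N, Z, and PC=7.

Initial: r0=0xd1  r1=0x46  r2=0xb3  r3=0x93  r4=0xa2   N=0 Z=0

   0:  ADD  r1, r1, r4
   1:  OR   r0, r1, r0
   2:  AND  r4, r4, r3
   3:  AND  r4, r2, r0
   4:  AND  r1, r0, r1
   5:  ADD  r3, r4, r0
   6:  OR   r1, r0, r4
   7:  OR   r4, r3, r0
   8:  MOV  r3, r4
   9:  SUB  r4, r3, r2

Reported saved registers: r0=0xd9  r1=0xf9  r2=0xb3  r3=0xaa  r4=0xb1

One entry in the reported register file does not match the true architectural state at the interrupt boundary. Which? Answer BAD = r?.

after  0: r0=0xd1 r1=0xe8 r2=0xb3 r3=0x93 r4=0xa2  N=1 Z=0
after  1: r0=0xf9 r1=0xe8 r2=0xb3 r3=0x93 r4=0xa2  N=1 Z=0
after  2: r0=0xf9 r1=0xe8 r2=0xb3 r3=0x93 r4=0x82  N=1 Z=0
after  3: r0=0xf9 r1=0xe8 r2=0xb3 r3=0x93 r4=0xb1  N=1 Z=0
after  4: r0=0xf9 r1=0xe8 r2=0xb3 r3=0x93 r4=0xb1  N=1 Z=0
after  5: r0=0xf9 r1=0xe8 r2=0xb3 r3=0xaa r4=0xb1  N=1 Z=0
after  6: r0=0xf9 r1=0xf9 r2=0xb3 r3=0xaa r4=0xb1  N=1 Z=0
-- IRQ taken; context saved, return-PC = 7 --
mismatch: r0: reported 0xd9 vs actual 0xf9

BAD = r0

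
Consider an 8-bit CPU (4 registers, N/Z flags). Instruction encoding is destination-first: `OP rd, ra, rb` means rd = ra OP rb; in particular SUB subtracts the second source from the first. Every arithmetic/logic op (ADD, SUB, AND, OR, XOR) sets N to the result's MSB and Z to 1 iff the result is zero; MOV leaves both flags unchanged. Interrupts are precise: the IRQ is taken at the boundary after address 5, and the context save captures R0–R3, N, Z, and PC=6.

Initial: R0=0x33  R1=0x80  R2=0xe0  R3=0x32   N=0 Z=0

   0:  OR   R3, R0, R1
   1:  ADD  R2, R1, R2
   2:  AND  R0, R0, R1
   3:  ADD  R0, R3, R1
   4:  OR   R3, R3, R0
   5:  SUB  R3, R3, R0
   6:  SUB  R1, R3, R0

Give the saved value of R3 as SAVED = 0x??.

after  0: R0=0x33 R1=0x80 R2=0xe0 R3=0xb3  N=1 Z=0
after  1: R0=0x33 R1=0x80 R2=0x60 R3=0xb3  N=0 Z=0
after  2: R0=0x00 R1=0x80 R2=0x60 R3=0xb3  N=0 Z=1
after  3: R0=0x33 R1=0x80 R2=0x60 R3=0xb3  N=0 Z=0
after  4: R0=0x33 R1=0x80 R2=0x60 R3=0xb3  N=1 Z=0
after  5: R0=0x33 R1=0x80 R2=0x60 R3=0x80  N=1 Z=0
-- IRQ taken; context saved, return-PC = 6 --

SAVED = 0x80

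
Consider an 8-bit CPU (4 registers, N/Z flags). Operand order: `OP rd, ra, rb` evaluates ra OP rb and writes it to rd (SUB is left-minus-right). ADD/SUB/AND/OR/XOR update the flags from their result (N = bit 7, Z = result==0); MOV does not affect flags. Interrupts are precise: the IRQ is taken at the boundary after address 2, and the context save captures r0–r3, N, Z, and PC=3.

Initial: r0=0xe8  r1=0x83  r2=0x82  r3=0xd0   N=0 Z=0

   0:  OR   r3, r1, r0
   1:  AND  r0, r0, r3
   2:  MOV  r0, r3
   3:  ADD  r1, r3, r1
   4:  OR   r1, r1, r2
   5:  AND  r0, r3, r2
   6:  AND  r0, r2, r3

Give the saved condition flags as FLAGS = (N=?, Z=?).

after  0: r0=0xe8 r1=0x83 r2=0x82 r3=0xeb  N=1 Z=0
after  1: r0=0xe8 r1=0x83 r2=0x82 r3=0xeb  N=1 Z=0
after  2: r0=0xeb r1=0x83 r2=0x82 r3=0xeb  N=1 Z=0
-- IRQ taken; context saved, return-PC = 3 --

FLAGS = (N=1, Z=0)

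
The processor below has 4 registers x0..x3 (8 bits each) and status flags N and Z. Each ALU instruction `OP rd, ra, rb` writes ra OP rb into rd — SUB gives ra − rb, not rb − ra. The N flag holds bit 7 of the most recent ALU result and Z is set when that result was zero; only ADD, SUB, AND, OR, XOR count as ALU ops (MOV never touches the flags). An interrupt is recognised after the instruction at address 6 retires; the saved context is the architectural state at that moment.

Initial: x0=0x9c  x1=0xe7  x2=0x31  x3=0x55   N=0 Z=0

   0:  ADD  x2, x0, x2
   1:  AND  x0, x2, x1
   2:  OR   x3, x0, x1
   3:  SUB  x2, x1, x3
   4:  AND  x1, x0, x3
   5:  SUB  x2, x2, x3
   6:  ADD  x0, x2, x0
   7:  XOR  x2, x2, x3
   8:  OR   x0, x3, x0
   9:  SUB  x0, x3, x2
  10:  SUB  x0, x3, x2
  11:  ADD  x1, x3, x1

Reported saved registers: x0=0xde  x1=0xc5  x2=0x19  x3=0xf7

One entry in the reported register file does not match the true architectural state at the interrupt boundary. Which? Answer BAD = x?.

BAD = x3

after  0: x0=0x9c x1=0xe7 x2=0xcd x3=0x55  N=1 Z=0
after  1: x0=0xc5 x1=0xe7 x2=0xcd x3=0x55  N=1 Z=0
after  2: x0=0xc5 x1=0xe7 x2=0xcd x3=0xe7  N=1 Z=0
after  3: x0=0xc5 x1=0xe7 x2=0x00 x3=0xe7  N=0 Z=1
after  4: x0=0xc5 x1=0xc5 x2=0x00 x3=0xe7  N=1 Z=0
after  5: x0=0xc5 x1=0xc5 x2=0x19 x3=0xe7  N=0 Z=0
after  6: x0=0xde x1=0xc5 x2=0x19 x3=0xe7  N=1 Z=0
-- IRQ taken; context saved, return-PC = 7 --
mismatch: x3: reported 0xf7 vs actual 0xe7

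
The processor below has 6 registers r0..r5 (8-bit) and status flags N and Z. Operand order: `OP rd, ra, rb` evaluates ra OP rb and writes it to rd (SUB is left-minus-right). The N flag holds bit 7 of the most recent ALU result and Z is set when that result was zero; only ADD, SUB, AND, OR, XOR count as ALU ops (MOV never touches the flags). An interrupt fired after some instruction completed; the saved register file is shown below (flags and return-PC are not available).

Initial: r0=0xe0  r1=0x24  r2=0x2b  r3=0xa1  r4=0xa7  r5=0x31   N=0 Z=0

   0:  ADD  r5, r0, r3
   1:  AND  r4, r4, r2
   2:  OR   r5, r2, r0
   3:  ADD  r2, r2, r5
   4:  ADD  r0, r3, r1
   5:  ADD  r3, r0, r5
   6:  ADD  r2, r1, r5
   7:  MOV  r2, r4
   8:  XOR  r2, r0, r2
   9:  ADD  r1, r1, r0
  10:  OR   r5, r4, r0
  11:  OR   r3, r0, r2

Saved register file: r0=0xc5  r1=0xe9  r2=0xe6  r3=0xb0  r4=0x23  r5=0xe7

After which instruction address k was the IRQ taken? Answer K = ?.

after  0: r0=0xe0 r1=0x24 r2=0x2b r3=0xa1 r4=0xa7 r5=0x81  N=1 Z=0
after  1: r0=0xe0 r1=0x24 r2=0x2b r3=0xa1 r4=0x23 r5=0x81  N=0 Z=0
after  2: r0=0xe0 r1=0x24 r2=0x2b r3=0xa1 r4=0x23 r5=0xeb  N=1 Z=0
after  3: r0=0xe0 r1=0x24 r2=0x16 r3=0xa1 r4=0x23 r5=0xeb  N=0 Z=0
after  4: r0=0xc5 r1=0x24 r2=0x16 r3=0xa1 r4=0x23 r5=0xeb  N=1 Z=0
after  5: r0=0xc5 r1=0x24 r2=0x16 r3=0xb0 r4=0x23 r5=0xeb  N=1 Z=0
after  6: r0=0xc5 r1=0x24 r2=0x0f r3=0xb0 r4=0x23 r5=0xeb  N=0 Z=0
after  7: r0=0xc5 r1=0x24 r2=0x23 r3=0xb0 r4=0x23 r5=0xeb  N=0 Z=0
after  8: r0=0xc5 r1=0x24 r2=0xe6 r3=0xb0 r4=0x23 r5=0xeb  N=1 Z=0
after  9: r0=0xc5 r1=0xe9 r2=0xe6 r3=0xb0 r4=0x23 r5=0xeb  N=1 Z=0
after 10: r0=0xc5 r1=0xe9 r2=0xe6 r3=0xb0 r4=0x23 r5=0xe7  N=1 Z=0
-- IRQ taken; context saved, return-PC = 11 --

K = 10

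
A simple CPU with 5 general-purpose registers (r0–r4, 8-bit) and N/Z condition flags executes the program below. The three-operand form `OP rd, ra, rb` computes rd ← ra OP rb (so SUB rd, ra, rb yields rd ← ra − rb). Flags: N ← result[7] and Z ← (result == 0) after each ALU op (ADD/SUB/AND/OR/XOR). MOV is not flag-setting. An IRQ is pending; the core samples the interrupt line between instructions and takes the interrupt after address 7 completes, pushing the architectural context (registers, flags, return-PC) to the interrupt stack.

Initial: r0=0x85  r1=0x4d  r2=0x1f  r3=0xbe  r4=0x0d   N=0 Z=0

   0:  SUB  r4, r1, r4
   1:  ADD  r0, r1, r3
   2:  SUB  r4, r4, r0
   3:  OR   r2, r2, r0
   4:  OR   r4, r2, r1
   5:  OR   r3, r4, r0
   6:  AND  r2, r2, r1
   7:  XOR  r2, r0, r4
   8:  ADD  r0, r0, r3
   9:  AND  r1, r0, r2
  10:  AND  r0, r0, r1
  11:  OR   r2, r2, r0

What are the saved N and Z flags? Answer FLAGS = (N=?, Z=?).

FLAGS = (N=0, Z=0)

after  0: r0=0x85 r1=0x4d r2=0x1f r3=0xbe r4=0x40  N=0 Z=0
after  1: r0=0x0b r1=0x4d r2=0x1f r3=0xbe r4=0x40  N=0 Z=0
after  2: r0=0x0b r1=0x4d r2=0x1f r3=0xbe r4=0x35  N=0 Z=0
after  3: r0=0x0b r1=0x4d r2=0x1f r3=0xbe r4=0x35  N=0 Z=0
after  4: r0=0x0b r1=0x4d r2=0x1f r3=0xbe r4=0x5f  N=0 Z=0
after  5: r0=0x0b r1=0x4d r2=0x1f r3=0x5f r4=0x5f  N=0 Z=0
after  6: r0=0x0b r1=0x4d r2=0x0d r3=0x5f r4=0x5f  N=0 Z=0
after  7: r0=0x0b r1=0x4d r2=0x54 r3=0x5f r4=0x5f  N=0 Z=0
-- IRQ taken; context saved, return-PC = 8 --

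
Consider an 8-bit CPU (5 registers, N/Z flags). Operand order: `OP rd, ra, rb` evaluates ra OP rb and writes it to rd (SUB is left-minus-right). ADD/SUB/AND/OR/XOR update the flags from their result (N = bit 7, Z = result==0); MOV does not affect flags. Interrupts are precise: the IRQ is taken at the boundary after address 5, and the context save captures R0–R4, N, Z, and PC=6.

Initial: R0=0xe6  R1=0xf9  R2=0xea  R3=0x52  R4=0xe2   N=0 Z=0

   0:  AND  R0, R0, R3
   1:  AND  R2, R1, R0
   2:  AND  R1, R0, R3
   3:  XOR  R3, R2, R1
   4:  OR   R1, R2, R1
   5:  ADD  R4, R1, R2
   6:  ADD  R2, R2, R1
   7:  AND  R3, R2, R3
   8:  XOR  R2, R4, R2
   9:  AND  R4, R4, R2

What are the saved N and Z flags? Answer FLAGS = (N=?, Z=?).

FLAGS = (N=1, Z=0)

after  0: R0=0x42 R1=0xf9 R2=0xea R3=0x52 R4=0xe2  N=0 Z=0
after  1: R0=0x42 R1=0xf9 R2=0x40 R3=0x52 R4=0xe2  N=0 Z=0
after  2: R0=0x42 R1=0x42 R2=0x40 R3=0x52 R4=0xe2  N=0 Z=0
after  3: R0=0x42 R1=0x42 R2=0x40 R3=0x02 R4=0xe2  N=0 Z=0
after  4: R0=0x42 R1=0x42 R2=0x40 R3=0x02 R4=0xe2  N=0 Z=0
after  5: R0=0x42 R1=0x42 R2=0x40 R3=0x02 R4=0x82  N=1 Z=0
-- IRQ taken; context saved, return-PC = 6 --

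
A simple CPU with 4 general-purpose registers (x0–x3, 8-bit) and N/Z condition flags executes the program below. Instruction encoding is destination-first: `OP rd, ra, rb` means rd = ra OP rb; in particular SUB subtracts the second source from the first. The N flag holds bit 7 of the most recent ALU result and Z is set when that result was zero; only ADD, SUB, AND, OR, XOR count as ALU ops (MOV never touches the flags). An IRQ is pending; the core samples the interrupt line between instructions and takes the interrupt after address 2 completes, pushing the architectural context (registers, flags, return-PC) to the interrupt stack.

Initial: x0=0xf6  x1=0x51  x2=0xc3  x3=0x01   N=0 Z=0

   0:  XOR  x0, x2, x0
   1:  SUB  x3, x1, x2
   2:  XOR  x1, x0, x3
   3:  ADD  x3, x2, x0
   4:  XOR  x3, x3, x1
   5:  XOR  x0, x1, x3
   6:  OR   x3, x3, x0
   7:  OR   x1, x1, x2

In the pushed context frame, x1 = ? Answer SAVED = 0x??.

SAVED = 0xbb

after  0: x0=0x35 x1=0x51 x2=0xc3 x3=0x01  N=0 Z=0
after  1: x0=0x35 x1=0x51 x2=0xc3 x3=0x8e  N=1 Z=0
after  2: x0=0x35 x1=0xbb x2=0xc3 x3=0x8e  N=1 Z=0
-- IRQ taken; context saved, return-PC = 3 --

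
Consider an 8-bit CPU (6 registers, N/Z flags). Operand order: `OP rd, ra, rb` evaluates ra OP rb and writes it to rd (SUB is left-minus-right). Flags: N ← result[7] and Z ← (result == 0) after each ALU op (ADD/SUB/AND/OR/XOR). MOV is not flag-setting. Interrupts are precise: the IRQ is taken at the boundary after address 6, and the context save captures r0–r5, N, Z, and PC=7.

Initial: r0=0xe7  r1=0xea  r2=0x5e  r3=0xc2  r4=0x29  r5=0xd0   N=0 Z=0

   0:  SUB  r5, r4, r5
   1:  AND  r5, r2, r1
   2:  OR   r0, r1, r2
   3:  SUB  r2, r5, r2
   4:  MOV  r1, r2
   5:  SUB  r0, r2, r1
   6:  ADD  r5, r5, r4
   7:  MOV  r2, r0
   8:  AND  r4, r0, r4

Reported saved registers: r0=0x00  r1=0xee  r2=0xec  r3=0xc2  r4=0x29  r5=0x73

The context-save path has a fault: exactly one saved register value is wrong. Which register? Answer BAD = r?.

after  0: r0=0xe7 r1=0xea r2=0x5e r3=0xc2 r4=0x29 r5=0x59  N=0 Z=0
after  1: r0=0xe7 r1=0xea r2=0x5e r3=0xc2 r4=0x29 r5=0x4a  N=0 Z=0
after  2: r0=0xfe r1=0xea r2=0x5e r3=0xc2 r4=0x29 r5=0x4a  N=1 Z=0
after  3: r0=0xfe r1=0xea r2=0xec r3=0xc2 r4=0x29 r5=0x4a  N=1 Z=0
after  4: r0=0xfe r1=0xec r2=0xec r3=0xc2 r4=0x29 r5=0x4a  N=1 Z=0
after  5: r0=0x00 r1=0xec r2=0xec r3=0xc2 r4=0x29 r5=0x4a  N=0 Z=1
after  6: r0=0x00 r1=0xec r2=0xec r3=0xc2 r4=0x29 r5=0x73  N=0 Z=0
-- IRQ taken; context saved, return-PC = 7 --
mismatch: r1: reported 0xee vs actual 0xec

BAD = r1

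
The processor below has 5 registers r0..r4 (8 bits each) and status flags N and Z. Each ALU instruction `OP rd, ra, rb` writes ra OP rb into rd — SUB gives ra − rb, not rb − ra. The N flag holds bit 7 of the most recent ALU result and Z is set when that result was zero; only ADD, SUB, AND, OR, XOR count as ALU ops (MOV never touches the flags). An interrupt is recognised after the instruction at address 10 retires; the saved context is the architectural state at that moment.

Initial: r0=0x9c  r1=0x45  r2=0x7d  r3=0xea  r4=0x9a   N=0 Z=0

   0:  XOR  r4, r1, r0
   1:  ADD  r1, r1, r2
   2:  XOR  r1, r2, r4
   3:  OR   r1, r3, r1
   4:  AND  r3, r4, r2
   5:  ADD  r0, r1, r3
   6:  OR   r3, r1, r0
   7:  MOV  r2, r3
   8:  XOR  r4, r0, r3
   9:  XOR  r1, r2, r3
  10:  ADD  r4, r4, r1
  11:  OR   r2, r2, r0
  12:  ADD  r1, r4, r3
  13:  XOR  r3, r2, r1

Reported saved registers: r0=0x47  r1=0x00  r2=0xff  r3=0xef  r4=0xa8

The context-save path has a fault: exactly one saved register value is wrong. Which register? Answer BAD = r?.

BAD = r2

after  0: r0=0x9c r1=0x45 r2=0x7d r3=0xea r4=0xd9  N=1 Z=0
after  1: r0=0x9c r1=0xc2 r2=0x7d r3=0xea r4=0xd9  N=1 Z=0
after  2: r0=0x9c r1=0xa4 r2=0x7d r3=0xea r4=0xd9  N=1 Z=0
after  3: r0=0x9c r1=0xee r2=0x7d r3=0xea r4=0xd9  N=1 Z=0
after  4: r0=0x9c r1=0xee r2=0x7d r3=0x59 r4=0xd9  N=0 Z=0
after  5: r0=0x47 r1=0xee r2=0x7d r3=0x59 r4=0xd9  N=0 Z=0
after  6: r0=0x47 r1=0xee r2=0x7d r3=0xef r4=0xd9  N=1 Z=0
after  7: r0=0x47 r1=0xee r2=0xef r3=0xef r4=0xd9  N=1 Z=0
after  8: r0=0x47 r1=0xee r2=0xef r3=0xef r4=0xa8  N=1 Z=0
after  9: r0=0x47 r1=0x00 r2=0xef r3=0xef r4=0xa8  N=0 Z=1
after 10: r0=0x47 r1=0x00 r2=0xef r3=0xef r4=0xa8  N=1 Z=0
-- IRQ taken; context saved, return-PC = 11 --
mismatch: r2: reported 0xff vs actual 0xef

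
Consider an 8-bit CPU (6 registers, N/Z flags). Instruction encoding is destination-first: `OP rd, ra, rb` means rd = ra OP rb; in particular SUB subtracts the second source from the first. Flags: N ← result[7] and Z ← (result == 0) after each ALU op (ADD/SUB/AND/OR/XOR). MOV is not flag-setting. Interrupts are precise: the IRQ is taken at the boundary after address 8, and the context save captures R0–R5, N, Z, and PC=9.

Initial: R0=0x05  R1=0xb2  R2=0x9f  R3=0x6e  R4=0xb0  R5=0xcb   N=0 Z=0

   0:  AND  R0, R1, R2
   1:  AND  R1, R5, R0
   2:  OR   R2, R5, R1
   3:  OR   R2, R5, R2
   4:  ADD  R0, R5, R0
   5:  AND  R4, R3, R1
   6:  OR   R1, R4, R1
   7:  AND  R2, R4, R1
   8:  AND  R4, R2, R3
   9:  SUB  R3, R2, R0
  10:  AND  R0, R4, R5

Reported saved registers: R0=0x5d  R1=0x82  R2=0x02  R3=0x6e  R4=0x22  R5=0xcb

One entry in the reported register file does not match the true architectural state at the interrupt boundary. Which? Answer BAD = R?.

after  0: R0=0x92 R1=0xb2 R2=0x9f R3=0x6e R4=0xb0 R5=0xcb  N=1 Z=0
after  1: R0=0x92 R1=0x82 R2=0x9f R3=0x6e R4=0xb0 R5=0xcb  N=1 Z=0
after  2: R0=0x92 R1=0x82 R2=0xcb R3=0x6e R4=0xb0 R5=0xcb  N=1 Z=0
after  3: R0=0x92 R1=0x82 R2=0xcb R3=0x6e R4=0xb0 R5=0xcb  N=1 Z=0
after  4: R0=0x5d R1=0x82 R2=0xcb R3=0x6e R4=0xb0 R5=0xcb  N=0 Z=0
after  5: R0=0x5d R1=0x82 R2=0xcb R3=0x6e R4=0x02 R5=0xcb  N=0 Z=0
after  6: R0=0x5d R1=0x82 R2=0xcb R3=0x6e R4=0x02 R5=0xcb  N=1 Z=0
after  7: R0=0x5d R1=0x82 R2=0x02 R3=0x6e R4=0x02 R5=0xcb  N=0 Z=0
after  8: R0=0x5d R1=0x82 R2=0x02 R3=0x6e R4=0x02 R5=0xcb  N=0 Z=0
-- IRQ taken; context saved, return-PC = 9 --
mismatch: R4: reported 0x22 vs actual 0x02

BAD = R4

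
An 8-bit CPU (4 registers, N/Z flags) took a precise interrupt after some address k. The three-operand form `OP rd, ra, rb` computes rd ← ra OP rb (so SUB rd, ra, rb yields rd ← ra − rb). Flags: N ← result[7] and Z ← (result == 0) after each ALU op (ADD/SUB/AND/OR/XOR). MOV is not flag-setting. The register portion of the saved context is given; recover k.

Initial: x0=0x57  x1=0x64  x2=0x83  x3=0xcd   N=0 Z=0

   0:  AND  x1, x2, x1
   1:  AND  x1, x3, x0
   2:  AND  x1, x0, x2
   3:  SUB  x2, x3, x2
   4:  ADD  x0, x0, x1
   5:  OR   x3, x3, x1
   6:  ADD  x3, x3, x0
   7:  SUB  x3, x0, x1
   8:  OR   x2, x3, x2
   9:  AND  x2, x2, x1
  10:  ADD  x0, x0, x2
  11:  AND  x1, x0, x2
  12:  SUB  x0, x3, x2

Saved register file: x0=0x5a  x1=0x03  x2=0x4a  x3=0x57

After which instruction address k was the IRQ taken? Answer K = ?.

after  0: x0=0x57 x1=0x00 x2=0x83 x3=0xcd  N=0 Z=1
after  1: x0=0x57 x1=0x45 x2=0x83 x3=0xcd  N=0 Z=0
after  2: x0=0x57 x1=0x03 x2=0x83 x3=0xcd  N=0 Z=0
after  3: x0=0x57 x1=0x03 x2=0x4a x3=0xcd  N=0 Z=0
after  4: x0=0x5a x1=0x03 x2=0x4a x3=0xcd  N=0 Z=0
after  5: x0=0x5a x1=0x03 x2=0x4a x3=0xcf  N=1 Z=0
after  6: x0=0x5a x1=0x03 x2=0x4a x3=0x29  N=0 Z=0
after  7: x0=0x5a x1=0x03 x2=0x4a x3=0x57  N=0 Z=0
-- IRQ taken; context saved, return-PC = 8 --

K = 7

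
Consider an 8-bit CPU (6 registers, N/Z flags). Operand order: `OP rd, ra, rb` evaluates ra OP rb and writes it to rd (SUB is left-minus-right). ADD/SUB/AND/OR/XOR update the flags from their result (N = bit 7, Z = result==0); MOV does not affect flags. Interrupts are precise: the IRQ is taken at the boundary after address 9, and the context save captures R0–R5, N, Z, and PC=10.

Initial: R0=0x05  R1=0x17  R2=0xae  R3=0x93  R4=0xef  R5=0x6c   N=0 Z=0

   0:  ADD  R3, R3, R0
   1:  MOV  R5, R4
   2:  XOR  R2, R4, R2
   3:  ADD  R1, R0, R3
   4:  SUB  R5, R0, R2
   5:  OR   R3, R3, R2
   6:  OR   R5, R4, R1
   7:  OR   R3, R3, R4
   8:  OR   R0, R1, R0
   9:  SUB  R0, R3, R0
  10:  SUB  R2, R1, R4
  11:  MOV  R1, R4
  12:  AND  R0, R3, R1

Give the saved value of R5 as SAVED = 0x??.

SAVED = 0xff

after  0: R0=0x05 R1=0x17 R2=0xae R3=0x98 R4=0xef R5=0x6c  N=1 Z=0
after  1: R0=0x05 R1=0x17 R2=0xae R3=0x98 R4=0xef R5=0xef  N=1 Z=0
after  2: R0=0x05 R1=0x17 R2=0x41 R3=0x98 R4=0xef R5=0xef  N=0 Z=0
after  3: R0=0x05 R1=0x9d R2=0x41 R3=0x98 R4=0xef R5=0xef  N=1 Z=0
after  4: R0=0x05 R1=0x9d R2=0x41 R3=0x98 R4=0xef R5=0xc4  N=1 Z=0
after  5: R0=0x05 R1=0x9d R2=0x41 R3=0xd9 R4=0xef R5=0xc4  N=1 Z=0
after  6: R0=0x05 R1=0x9d R2=0x41 R3=0xd9 R4=0xef R5=0xff  N=1 Z=0
after  7: R0=0x05 R1=0x9d R2=0x41 R3=0xff R4=0xef R5=0xff  N=1 Z=0
after  8: R0=0x9d R1=0x9d R2=0x41 R3=0xff R4=0xef R5=0xff  N=1 Z=0
after  9: R0=0x62 R1=0x9d R2=0x41 R3=0xff R4=0xef R5=0xff  N=0 Z=0
-- IRQ taken; context saved, return-PC = 10 --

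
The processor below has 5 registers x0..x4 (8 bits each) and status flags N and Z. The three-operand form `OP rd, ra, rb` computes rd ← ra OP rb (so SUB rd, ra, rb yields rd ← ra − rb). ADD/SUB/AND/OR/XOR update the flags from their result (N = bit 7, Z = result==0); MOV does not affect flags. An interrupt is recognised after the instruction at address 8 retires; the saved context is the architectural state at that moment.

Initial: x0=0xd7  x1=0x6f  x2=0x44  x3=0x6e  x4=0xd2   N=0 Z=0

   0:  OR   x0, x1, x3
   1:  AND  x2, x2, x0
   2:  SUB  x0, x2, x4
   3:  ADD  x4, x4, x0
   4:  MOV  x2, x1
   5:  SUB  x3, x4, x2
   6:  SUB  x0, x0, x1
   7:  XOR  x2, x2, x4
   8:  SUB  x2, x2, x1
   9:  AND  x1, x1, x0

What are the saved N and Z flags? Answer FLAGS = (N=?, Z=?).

after  0: x0=0x6f x1=0x6f x2=0x44 x3=0x6e x4=0xd2  N=0 Z=0
after  1: x0=0x6f x1=0x6f x2=0x44 x3=0x6e x4=0xd2  N=0 Z=0
after  2: x0=0x72 x1=0x6f x2=0x44 x3=0x6e x4=0xd2  N=0 Z=0
after  3: x0=0x72 x1=0x6f x2=0x44 x3=0x6e x4=0x44  N=0 Z=0
after  4: x0=0x72 x1=0x6f x2=0x6f x3=0x6e x4=0x44  N=0 Z=0
after  5: x0=0x72 x1=0x6f x2=0x6f x3=0xd5 x4=0x44  N=1 Z=0
after  6: x0=0x03 x1=0x6f x2=0x6f x3=0xd5 x4=0x44  N=0 Z=0
after  7: x0=0x03 x1=0x6f x2=0x2b x3=0xd5 x4=0x44  N=0 Z=0
after  8: x0=0x03 x1=0x6f x2=0xbc x3=0xd5 x4=0x44  N=1 Z=0
-- IRQ taken; context saved, return-PC = 9 --

FLAGS = (N=1, Z=0)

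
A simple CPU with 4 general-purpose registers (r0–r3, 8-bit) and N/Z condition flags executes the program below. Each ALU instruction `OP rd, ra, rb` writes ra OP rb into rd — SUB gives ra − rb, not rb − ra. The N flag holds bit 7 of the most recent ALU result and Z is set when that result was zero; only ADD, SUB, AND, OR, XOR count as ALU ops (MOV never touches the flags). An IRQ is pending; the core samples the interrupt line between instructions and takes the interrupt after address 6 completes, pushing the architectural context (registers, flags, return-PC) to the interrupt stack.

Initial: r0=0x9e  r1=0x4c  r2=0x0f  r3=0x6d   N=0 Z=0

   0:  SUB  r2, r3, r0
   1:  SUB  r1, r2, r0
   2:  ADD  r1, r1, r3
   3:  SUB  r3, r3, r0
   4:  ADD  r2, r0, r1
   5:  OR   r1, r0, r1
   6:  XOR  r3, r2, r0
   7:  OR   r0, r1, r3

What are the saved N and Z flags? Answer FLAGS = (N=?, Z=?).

after  0: r0=0x9e r1=0x4c r2=0xcf r3=0x6d  N=1 Z=0
after  1: r0=0x9e r1=0x31 r2=0xcf r3=0x6d  N=0 Z=0
after  2: r0=0x9e r1=0x9e r2=0xcf r3=0x6d  N=1 Z=0
after  3: r0=0x9e r1=0x9e r2=0xcf r3=0xcf  N=1 Z=0
after  4: r0=0x9e r1=0x9e r2=0x3c r3=0xcf  N=0 Z=0
after  5: r0=0x9e r1=0x9e r2=0x3c r3=0xcf  N=1 Z=0
after  6: r0=0x9e r1=0x9e r2=0x3c r3=0xa2  N=1 Z=0
-- IRQ taken; context saved, return-PC = 7 --

FLAGS = (N=1, Z=0)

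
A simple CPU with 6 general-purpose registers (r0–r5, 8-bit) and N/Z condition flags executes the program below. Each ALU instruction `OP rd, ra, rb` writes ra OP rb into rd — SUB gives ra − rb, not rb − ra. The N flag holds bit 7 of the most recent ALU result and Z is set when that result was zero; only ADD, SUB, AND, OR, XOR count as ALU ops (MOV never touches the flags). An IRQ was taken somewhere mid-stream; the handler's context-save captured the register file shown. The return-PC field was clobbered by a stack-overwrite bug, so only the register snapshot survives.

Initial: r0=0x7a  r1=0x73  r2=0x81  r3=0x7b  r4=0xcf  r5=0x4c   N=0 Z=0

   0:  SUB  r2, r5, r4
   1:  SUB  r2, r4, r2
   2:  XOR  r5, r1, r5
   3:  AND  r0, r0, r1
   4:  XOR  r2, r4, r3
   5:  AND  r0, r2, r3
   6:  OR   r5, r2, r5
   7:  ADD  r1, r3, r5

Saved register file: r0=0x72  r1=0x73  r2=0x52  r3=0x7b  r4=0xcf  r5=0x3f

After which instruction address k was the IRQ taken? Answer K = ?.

K = 3

after  0: r0=0x7a r1=0x73 r2=0x7d r3=0x7b r4=0xcf r5=0x4c  N=0 Z=0
after  1: r0=0x7a r1=0x73 r2=0x52 r3=0x7b r4=0xcf r5=0x4c  N=0 Z=0
after  2: r0=0x7a r1=0x73 r2=0x52 r3=0x7b r4=0xcf r5=0x3f  N=0 Z=0
after  3: r0=0x72 r1=0x73 r2=0x52 r3=0x7b r4=0xcf r5=0x3f  N=0 Z=0
-- IRQ taken; context saved, return-PC = 4 --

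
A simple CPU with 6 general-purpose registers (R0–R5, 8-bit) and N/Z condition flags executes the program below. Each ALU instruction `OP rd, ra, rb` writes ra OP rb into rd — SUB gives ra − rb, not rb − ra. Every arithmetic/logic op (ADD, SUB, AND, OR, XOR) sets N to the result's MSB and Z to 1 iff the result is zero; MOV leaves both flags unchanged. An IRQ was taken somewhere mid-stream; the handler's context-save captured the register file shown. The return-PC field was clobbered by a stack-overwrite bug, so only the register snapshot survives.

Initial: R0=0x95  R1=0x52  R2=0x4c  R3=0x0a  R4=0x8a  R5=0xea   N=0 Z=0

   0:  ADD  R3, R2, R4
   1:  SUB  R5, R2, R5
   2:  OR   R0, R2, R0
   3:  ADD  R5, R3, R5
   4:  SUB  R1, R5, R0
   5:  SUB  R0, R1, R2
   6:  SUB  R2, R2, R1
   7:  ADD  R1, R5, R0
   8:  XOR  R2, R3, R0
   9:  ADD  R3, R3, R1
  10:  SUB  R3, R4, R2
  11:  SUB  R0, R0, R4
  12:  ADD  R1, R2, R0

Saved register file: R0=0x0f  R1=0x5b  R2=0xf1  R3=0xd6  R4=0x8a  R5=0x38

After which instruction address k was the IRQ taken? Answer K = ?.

K = 6

after  0: R0=0x95 R1=0x52 R2=0x4c R3=0xd6 R4=0x8a R5=0xea  N=1 Z=0
after  1: R0=0x95 R1=0x52 R2=0x4c R3=0xd6 R4=0x8a R5=0x62  N=0 Z=0
after  2: R0=0xdd R1=0x52 R2=0x4c R3=0xd6 R4=0x8a R5=0x62  N=1 Z=0
after  3: R0=0xdd R1=0x52 R2=0x4c R3=0xd6 R4=0x8a R5=0x38  N=0 Z=0
after  4: R0=0xdd R1=0x5b R2=0x4c R3=0xd6 R4=0x8a R5=0x38  N=0 Z=0
after  5: R0=0x0f R1=0x5b R2=0x4c R3=0xd6 R4=0x8a R5=0x38  N=0 Z=0
after  6: R0=0x0f R1=0x5b R2=0xf1 R3=0xd6 R4=0x8a R5=0x38  N=1 Z=0
-- IRQ taken; context saved, return-PC = 7 --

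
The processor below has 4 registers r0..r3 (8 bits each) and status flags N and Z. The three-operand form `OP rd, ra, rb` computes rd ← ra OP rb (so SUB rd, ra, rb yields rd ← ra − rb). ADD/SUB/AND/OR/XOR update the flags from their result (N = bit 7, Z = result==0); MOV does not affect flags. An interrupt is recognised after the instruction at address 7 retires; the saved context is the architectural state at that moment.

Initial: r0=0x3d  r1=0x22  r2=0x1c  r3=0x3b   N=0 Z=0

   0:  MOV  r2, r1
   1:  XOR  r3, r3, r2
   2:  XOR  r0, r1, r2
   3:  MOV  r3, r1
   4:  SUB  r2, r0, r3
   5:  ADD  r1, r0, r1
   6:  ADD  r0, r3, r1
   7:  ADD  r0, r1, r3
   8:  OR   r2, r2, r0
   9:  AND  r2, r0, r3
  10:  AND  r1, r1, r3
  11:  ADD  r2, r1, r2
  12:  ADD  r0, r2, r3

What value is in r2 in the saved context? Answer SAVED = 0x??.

SAVED = 0xde

after  0: r0=0x3d r1=0x22 r2=0x22 r3=0x3b  N=0 Z=0
after  1: r0=0x3d r1=0x22 r2=0x22 r3=0x19  N=0 Z=0
after  2: r0=0x00 r1=0x22 r2=0x22 r3=0x19  N=0 Z=1
after  3: r0=0x00 r1=0x22 r2=0x22 r3=0x22  N=0 Z=1
after  4: r0=0x00 r1=0x22 r2=0xde r3=0x22  N=1 Z=0
after  5: r0=0x00 r1=0x22 r2=0xde r3=0x22  N=0 Z=0
after  6: r0=0x44 r1=0x22 r2=0xde r3=0x22  N=0 Z=0
after  7: r0=0x44 r1=0x22 r2=0xde r3=0x22  N=0 Z=0
-- IRQ taken; context saved, return-PC = 8 --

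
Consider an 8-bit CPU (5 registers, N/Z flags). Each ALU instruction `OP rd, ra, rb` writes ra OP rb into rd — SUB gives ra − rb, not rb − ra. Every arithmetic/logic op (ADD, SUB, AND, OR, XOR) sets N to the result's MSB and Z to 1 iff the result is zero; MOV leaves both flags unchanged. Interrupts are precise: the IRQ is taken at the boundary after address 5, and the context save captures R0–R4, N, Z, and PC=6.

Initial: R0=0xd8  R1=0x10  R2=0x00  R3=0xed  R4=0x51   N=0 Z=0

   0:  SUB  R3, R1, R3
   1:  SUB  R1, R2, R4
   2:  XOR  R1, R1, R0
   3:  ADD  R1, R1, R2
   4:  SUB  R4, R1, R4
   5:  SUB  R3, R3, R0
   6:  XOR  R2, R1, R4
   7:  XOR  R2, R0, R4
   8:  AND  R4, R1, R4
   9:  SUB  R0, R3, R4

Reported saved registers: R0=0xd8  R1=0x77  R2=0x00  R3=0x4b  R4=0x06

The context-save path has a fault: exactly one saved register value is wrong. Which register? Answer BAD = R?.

BAD = R4

after  0: R0=0xd8 R1=0x10 R2=0x00 R3=0x23 R4=0x51  N=0 Z=0
after  1: R0=0xd8 R1=0xaf R2=0x00 R3=0x23 R4=0x51  N=1 Z=0
after  2: R0=0xd8 R1=0x77 R2=0x00 R3=0x23 R4=0x51  N=0 Z=0
after  3: R0=0xd8 R1=0x77 R2=0x00 R3=0x23 R4=0x51  N=0 Z=0
after  4: R0=0xd8 R1=0x77 R2=0x00 R3=0x23 R4=0x26  N=0 Z=0
after  5: R0=0xd8 R1=0x77 R2=0x00 R3=0x4b R4=0x26  N=0 Z=0
-- IRQ taken; context saved, return-PC = 6 --
mismatch: R4: reported 0x06 vs actual 0x26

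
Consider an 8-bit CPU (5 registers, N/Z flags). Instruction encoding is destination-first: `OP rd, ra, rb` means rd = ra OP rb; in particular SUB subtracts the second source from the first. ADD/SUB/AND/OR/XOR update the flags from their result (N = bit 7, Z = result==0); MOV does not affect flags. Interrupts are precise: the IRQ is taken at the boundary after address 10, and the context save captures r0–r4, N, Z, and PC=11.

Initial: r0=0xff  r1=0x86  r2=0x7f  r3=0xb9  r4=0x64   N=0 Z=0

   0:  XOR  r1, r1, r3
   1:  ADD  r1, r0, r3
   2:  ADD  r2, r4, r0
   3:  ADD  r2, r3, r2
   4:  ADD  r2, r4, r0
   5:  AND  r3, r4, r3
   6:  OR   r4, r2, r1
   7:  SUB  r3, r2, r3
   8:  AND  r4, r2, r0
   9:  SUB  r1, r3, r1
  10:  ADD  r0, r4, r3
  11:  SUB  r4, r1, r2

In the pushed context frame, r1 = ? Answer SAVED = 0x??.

after  0: r0=0xff r1=0x3f r2=0x7f r3=0xb9 r4=0x64  N=0 Z=0
after  1: r0=0xff r1=0xb8 r2=0x7f r3=0xb9 r4=0x64  N=1 Z=0
after  2: r0=0xff r1=0xb8 r2=0x63 r3=0xb9 r4=0x64  N=0 Z=0
after  3: r0=0xff r1=0xb8 r2=0x1c r3=0xb9 r4=0x64  N=0 Z=0
after  4: r0=0xff r1=0xb8 r2=0x63 r3=0xb9 r4=0x64  N=0 Z=0
after  5: r0=0xff r1=0xb8 r2=0x63 r3=0x20 r4=0x64  N=0 Z=0
after  6: r0=0xff r1=0xb8 r2=0x63 r3=0x20 r4=0xfb  N=1 Z=0
after  7: r0=0xff r1=0xb8 r2=0x63 r3=0x43 r4=0xfb  N=0 Z=0
after  8: r0=0xff r1=0xb8 r2=0x63 r3=0x43 r4=0x63  N=0 Z=0
after  9: r0=0xff r1=0x8b r2=0x63 r3=0x43 r4=0x63  N=1 Z=0
after 10: r0=0xa6 r1=0x8b r2=0x63 r3=0x43 r4=0x63  N=1 Z=0
-- IRQ taken; context saved, return-PC = 11 --

SAVED = 0x8b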